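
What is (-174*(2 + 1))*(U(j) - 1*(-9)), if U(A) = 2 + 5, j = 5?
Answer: -8352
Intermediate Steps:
U(A) = 7
(-174*(2 + 1))*(U(j) - 1*(-9)) = (-174*(2 + 1))*(7 - 1*(-9)) = (-174*3)*(7 + 9) = -29*18*16 = -522*16 = -8352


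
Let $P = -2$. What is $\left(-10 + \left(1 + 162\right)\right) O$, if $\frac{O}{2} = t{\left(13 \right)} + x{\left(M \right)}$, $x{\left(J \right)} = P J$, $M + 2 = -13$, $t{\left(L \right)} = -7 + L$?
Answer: $11016$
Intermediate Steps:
$M = -15$ ($M = -2 - 13 = -15$)
$x{\left(J \right)} = - 2 J$
$O = 72$ ($O = 2 \left(\left(-7 + 13\right) - -30\right) = 2 \left(6 + 30\right) = 2 \cdot 36 = 72$)
$\left(-10 + \left(1 + 162\right)\right) O = \left(-10 + \left(1 + 162\right)\right) 72 = \left(-10 + 163\right) 72 = 153 \cdot 72 = 11016$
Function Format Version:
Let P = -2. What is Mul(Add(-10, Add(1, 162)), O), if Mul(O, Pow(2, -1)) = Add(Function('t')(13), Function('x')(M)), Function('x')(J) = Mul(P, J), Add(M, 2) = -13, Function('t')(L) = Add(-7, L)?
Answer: 11016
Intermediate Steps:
M = -15 (M = Add(-2, -13) = -15)
Function('x')(J) = Mul(-2, J)
O = 72 (O = Mul(2, Add(Add(-7, 13), Mul(-2, -15))) = Mul(2, Add(6, 30)) = Mul(2, 36) = 72)
Mul(Add(-10, Add(1, 162)), O) = Mul(Add(-10, Add(1, 162)), 72) = Mul(Add(-10, 163), 72) = Mul(153, 72) = 11016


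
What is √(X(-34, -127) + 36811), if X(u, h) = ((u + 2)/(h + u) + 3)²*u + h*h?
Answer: √1363240090/161 ≈ 229.33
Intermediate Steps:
X(u, h) = h² + u*(3 + (2 + u)/(h + u))² (X(u, h) = ((2 + u)/(h + u) + 3)²*u + h² = (3 + (2 + u)/(h + u))²*u + h² = u*(3 + (2 + u)/(h + u))² + h² = h² + u*(3 + (2 + u)/(h + u))²)
√(X(-34, -127) + 36811) = √(((-127)² - 34*(2 + 3*(-127) + 4*(-34))²/(-127 - 34)²) + 36811) = √((16129 - 34*(2 - 381 - 136)²/(-161)²) + 36811) = √((16129 - 34*1/25921*(-515)²) + 36811) = √((16129 - 34*1/25921*265225) + 36811) = √((16129 - 9017650/25921) + 36811) = √(409062159/25921 + 36811) = √(1363240090/25921) = √1363240090/161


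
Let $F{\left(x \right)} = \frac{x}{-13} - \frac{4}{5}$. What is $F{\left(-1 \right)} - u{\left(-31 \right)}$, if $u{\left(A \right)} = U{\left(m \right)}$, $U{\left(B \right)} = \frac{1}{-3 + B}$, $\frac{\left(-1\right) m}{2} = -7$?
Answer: $- \frac{582}{715} \approx -0.81399$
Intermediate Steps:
$m = 14$ ($m = \left(-2\right) \left(-7\right) = 14$)
$u{\left(A \right)} = \frac{1}{11}$ ($u{\left(A \right)} = \frac{1}{-3 + 14} = \frac{1}{11}$)
$F{\left(x \right)} = - \frac{4}{5} - \frac{x}{13}$ ($F{\left(x \right)} = x \left(- \frac{1}{13}\right) - \frac{4}{5} = - \frac{x}{13} - \frac{4}{5} = - \frac{4}{5} - \frac{x}{13}$)
$F{\left(-1 \right)} - u{\left(-31 \right)} = \left(- \frac{4}{5} - - \frac{1}{13}\right) - \frac{1}{11} = \left(- \frac{4}{5} + \frac{1}{13}\right) - \frac{1}{11} = - \frac{47}{65} - \frac{1}{11} = - \frac{582}{715}$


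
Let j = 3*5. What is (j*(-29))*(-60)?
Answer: 26100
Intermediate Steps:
j = 15
(j*(-29))*(-60) = (15*(-29))*(-60) = -435*(-60) = 26100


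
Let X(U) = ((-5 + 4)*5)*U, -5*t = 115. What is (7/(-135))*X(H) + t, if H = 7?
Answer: -572/27 ≈ -21.185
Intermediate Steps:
t = -23 (t = -1/5*115 = -23)
X(U) = -5*U (X(U) = (-1*5)*U = -5*U)
(7/(-135))*X(H) + t = (7/(-135))*(-5*7) - 23 = (7*(-1/135))*(-35) - 23 = -7/135*(-35) - 23 = 49/27 - 23 = -572/27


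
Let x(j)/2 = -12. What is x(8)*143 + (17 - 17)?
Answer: -3432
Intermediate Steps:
x(j) = -24 (x(j) = 2*(-12) = -24)
x(8)*143 + (17 - 17) = -24*143 + (17 - 17) = -3432 + 0 = -3432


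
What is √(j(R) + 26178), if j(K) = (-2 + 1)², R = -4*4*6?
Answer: √26179 ≈ 161.80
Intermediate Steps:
R = -96 (R = -16*6 = -96)
j(K) = 1 (j(K) = (-1)² = 1)
√(j(R) + 26178) = √(1 + 26178) = √26179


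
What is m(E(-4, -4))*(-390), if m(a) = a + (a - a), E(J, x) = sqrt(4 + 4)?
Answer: -780*sqrt(2) ≈ -1103.1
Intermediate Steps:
E(J, x) = 2*sqrt(2) (E(J, x) = sqrt(8) = 2*sqrt(2))
m(a) = a (m(a) = a + 0 = a)
m(E(-4, -4))*(-390) = (2*sqrt(2))*(-390) = -780*sqrt(2)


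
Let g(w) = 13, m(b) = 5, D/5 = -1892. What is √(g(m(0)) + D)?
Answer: I*√9447 ≈ 97.196*I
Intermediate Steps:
D = -9460 (D = 5*(-1892) = -9460)
√(g(m(0)) + D) = √(13 - 9460) = √(-9447) = I*√9447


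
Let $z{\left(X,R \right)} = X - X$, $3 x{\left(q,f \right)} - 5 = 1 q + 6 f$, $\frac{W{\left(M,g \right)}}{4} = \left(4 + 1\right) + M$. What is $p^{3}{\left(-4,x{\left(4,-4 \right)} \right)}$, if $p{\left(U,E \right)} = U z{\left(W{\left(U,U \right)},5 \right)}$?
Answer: $0$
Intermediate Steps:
$W{\left(M,g \right)} = 20 + 4 M$ ($W{\left(M,g \right)} = 4 \left(\left(4 + 1\right) + M\right) = 4 \left(5 + M\right) = 20 + 4 M$)
$x{\left(q,f \right)} = \frac{5}{3} + 2 f + \frac{q}{3}$ ($x{\left(q,f \right)} = \frac{5}{3} + \frac{1 q + 6 f}{3} = \frac{5}{3} + \frac{q + 6 f}{3} = \frac{5}{3} + \left(2 f + \frac{q}{3}\right) = \frac{5}{3} + 2 f + \frac{q}{3}$)
$z{\left(X,R \right)} = 0$
$p{\left(U,E \right)} = 0$ ($p{\left(U,E \right)} = U 0 = 0$)
$p^{3}{\left(-4,x{\left(4,-4 \right)} \right)} = 0^{3} = 0$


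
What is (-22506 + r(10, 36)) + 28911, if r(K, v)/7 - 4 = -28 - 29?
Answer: 6034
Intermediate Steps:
r(K, v) = -371 (r(K, v) = 28 + 7*(-28 - 29) = 28 + 7*(-57) = 28 - 399 = -371)
(-22506 + r(10, 36)) + 28911 = (-22506 - 371) + 28911 = -22877 + 28911 = 6034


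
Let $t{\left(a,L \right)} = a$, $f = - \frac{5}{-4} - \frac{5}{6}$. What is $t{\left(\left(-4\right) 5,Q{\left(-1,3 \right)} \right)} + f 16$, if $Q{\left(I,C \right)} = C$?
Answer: $- \frac{40}{3} \approx -13.333$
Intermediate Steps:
$f = \frac{5}{12}$ ($f = \left(-5\right) \left(- \frac{1}{4}\right) - \frac{5}{6} = \frac{5}{4} - \frac{5}{6} = \frac{5}{12} \approx 0.41667$)
$t{\left(\left(-4\right) 5,Q{\left(-1,3 \right)} \right)} + f 16 = \left(-4\right) 5 + \frac{5}{12} \cdot 16 = -20 + \frac{20}{3} = - \frac{40}{3}$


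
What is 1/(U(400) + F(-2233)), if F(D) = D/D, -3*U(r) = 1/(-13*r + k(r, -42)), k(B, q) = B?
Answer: 14400/14401 ≈ 0.99993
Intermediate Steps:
U(r) = 1/(36*r) (U(r) = -1/(3*(-13*r + r)) = -(-1/(12*r))/3 = -(-1)/(36*r) = 1/(36*r))
F(D) = 1
1/(U(400) + F(-2233)) = 1/((1/36)/400 + 1) = 1/((1/36)*(1/400) + 1) = 1/(1/14400 + 1) = 1/(14401/14400) = 14400/14401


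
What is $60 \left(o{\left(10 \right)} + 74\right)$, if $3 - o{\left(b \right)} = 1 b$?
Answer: $4020$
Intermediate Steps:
$o{\left(b \right)} = 3 - b$ ($o{\left(b \right)} = 3 - 1 b = 3 - b$)
$60 \left(o{\left(10 \right)} + 74\right) = 60 \left(\left(3 - 10\right) + 74\right) = 60 \left(-7 + 74\right) = 60 \cdot 67 = 4020$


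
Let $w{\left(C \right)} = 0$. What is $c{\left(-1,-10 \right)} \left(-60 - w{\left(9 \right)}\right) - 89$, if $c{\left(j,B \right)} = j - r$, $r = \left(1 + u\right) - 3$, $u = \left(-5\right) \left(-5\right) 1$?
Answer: $1351$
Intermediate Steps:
$u = 25$ ($u = 25 \cdot 1 = 25$)
$r = 23$ ($r = \left(1 + 25\right) - 3 = 26 - 3 = 23$)
$c{\left(j,B \right)} = -23 + j$ ($c{\left(j,B \right)} = j - 23 = -23 + j$)
$c{\left(-1,-10 \right)} \left(-60 - w{\left(9 \right)}\right) - 89 = \left(-23 - 1\right) \left(-60 - 0\right) - 89 = - 24 \left(-60 + 0\right) - 89 = \left(-24\right) \left(-60\right) - 89 = 1440 - 89 = 1351$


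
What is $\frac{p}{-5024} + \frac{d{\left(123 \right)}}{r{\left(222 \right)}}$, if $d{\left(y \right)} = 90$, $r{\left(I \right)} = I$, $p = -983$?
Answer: $\frac{111731}{185888} \approx 0.60107$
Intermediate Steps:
$\frac{p}{-5024} + \frac{d{\left(123 \right)}}{r{\left(222 \right)}} = - \frac{983}{-5024} + \frac{90}{222} = \left(-983\right) \left(- \frac{1}{5024}\right) + 90 \cdot \frac{1}{222} = \frac{983}{5024} + \frac{15}{37} = \frac{111731}{185888}$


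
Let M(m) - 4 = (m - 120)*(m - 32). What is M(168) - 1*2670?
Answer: 3862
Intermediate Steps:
M(m) = 4 + (-120 + m)*(-32 + m) (M(m) = 4 + (m - 120)*(m - 32) = 4 + (-120 + m)*(-32 + m))
M(168) - 1*2670 = (3844 + 168² - 152*168) - 1*2670 = (3844 + 28224 - 25536) - 2670 = 6532 - 2670 = 3862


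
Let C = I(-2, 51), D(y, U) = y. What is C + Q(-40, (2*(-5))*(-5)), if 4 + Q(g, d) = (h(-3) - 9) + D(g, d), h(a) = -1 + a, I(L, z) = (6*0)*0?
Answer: -57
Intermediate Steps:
I(L, z) = 0 (I(L, z) = 0*0 = 0)
Q(g, d) = -17 + g (Q(g, d) = -4 + (((-1 - 3) - 9) + g) = -4 + ((-4 - 9) + g) = -4 + (-13 + g) = -17 + g)
C = 0
C + Q(-40, (2*(-5))*(-5)) = 0 + (-17 - 40) = 0 - 57 = -57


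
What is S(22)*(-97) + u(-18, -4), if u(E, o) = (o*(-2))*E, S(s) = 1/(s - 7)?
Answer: -2257/15 ≈ -150.47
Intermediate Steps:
S(s) = 1/(-7 + s)
u(E, o) = -2*E*o (u(E, o) = (-2*o)*E = -2*E*o)
S(22)*(-97) + u(-18, -4) = -97/(-7 + 22) - 2*(-18)*(-4) = -97/15 - 144 = -2257/15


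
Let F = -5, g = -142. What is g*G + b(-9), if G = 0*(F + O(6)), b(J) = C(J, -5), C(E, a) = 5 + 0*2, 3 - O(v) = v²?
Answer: 5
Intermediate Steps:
O(v) = 3 - v²
C(E, a) = 5 (C(E, a) = 5 + 0 = 5)
b(J) = 5
G = 0 (G = 0*(-5 + (3 - 1*6²)) = 0*(-5 + (3 - 1*36)) = 0*(-5 + (3 - 36)) = 0*(-5 - 33) = 0*(-38) = 0)
g*G + b(-9) = -142*0 + 5 = 0 + 5 = 5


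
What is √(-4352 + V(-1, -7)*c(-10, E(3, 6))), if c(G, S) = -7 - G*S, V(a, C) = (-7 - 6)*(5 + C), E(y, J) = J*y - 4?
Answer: I*√894 ≈ 29.9*I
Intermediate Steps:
E(y, J) = -4 + J*y
V(a, C) = -65 - 13*C (V(a, C) = -13*(5 + C) = -65 - 13*C)
c(G, S) = -7 - G*S
√(-4352 + V(-1, -7)*c(-10, E(3, 6))) = √(-4352 + (-65 - 13*(-7))*(-7 - 1*(-10)*(-4 + 6*3))) = √(-4352 + (-65 + 91)*(-7 - 1*(-10)*(-4 + 18))) = √(-4352 + 26*(-7 - 1*(-10)*14)) = √(-4352 + 26*(-7 + 140)) = √(-4352 + 26*133) = √(-4352 + 3458) = √(-894) = I*√894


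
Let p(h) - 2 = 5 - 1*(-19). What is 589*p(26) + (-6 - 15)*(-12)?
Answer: 15566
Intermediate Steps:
p(h) = 26 (p(h) = 2 + (5 - 1*(-19)) = 2 + (5 + 19) = 2 + 24 = 26)
589*p(26) + (-6 - 15)*(-12) = 589*26 + (-6 - 15)*(-12) = 15314 - 21*(-12) = 15314 + 252 = 15566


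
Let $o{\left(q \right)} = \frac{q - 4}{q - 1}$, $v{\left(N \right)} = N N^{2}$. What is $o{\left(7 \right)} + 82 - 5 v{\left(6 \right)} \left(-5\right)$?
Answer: $\frac{885601}{2} \approx 4.428 \cdot 10^{5}$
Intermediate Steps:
$v{\left(N \right)} = N^{3}$
$o{\left(q \right)} = \frac{-4 + q}{-1 + q}$
$o{\left(7 \right)} + 82 - 5 v{\left(6 \right)} \left(-5\right) = \frac{-4 + 7}{-1 + 7} + 82 - 5 \cdot 6^{3} \left(-5\right) = \frac{1}{6} \cdot 3 + 82 \left(-5\right) 216 \left(-5\right) = \frac{1}{6} \cdot 3 + 82 \left(\left(-1080\right) \left(-5\right)\right) = \frac{1}{2} + 82 \cdot 5400 = \frac{1}{2} + 442800 = \frac{885601}{2}$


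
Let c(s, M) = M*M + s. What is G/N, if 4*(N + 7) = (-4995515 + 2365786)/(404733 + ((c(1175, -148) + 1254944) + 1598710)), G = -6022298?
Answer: 79047864515472/94510777 ≈ 8.3639e+5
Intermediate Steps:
c(s, M) = s + M² (c(s, M) = M² + s = s + M²)
N = -94510777/13125864 (N = -7 + ((-4995515 + 2365786)/(404733 + (((1175 + (-148)²) + 1254944) + 1598710)))/4 = -7 + (-2629729/(404733 + (((1175 + 21904) + 1254944) + 1598710)))/4 = -7 + (-2629729/(404733 + ((23079 + 1254944) + 1598710)))/4 = -7 + (-2629729/(404733 + (1278023 + 1598710)))/4 = -7 + (-2629729/(404733 + 2876733))/4 = -7 + (-2629729/3281466)/4 = -7 + (-2629729*1/3281466)/4 = -7 + (¼)*(-2629729/3281466) = -7 - 2629729/13125864 = -94510777/13125864 ≈ -7.2003)
G/N = -6022298/(-94510777/13125864) = -6022298*(-13125864/94510777) = 79047864515472/94510777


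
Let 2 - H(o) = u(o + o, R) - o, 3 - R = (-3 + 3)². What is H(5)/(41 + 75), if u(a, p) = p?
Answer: 1/29 ≈ 0.034483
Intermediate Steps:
R = 3 (R = 3 - (-3 + 3)² = 3 - 1*0² = 3 - 1*0 = 3 + 0 = 3)
H(o) = -1 + o (H(o) = 2 - (3 - o) = 2 + (-3 + o) = -1 + o)
H(5)/(41 + 75) = (-1 + 5)/(41 + 75) = 4/116 = 4*(1/116) = 1/29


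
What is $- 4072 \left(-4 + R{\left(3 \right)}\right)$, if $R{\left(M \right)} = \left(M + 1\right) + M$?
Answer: $-12216$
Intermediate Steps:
$R{\left(M \right)} = 1 + 2 M$ ($R{\left(M \right)} = \left(1 + M\right) + M = 1 + 2 M$)
$- 4072 \left(-4 + R{\left(3 \right)}\right) = - 4072 \left(-4 + \left(1 + 2 \cdot 3\right)\right) = - 4072 \left(-4 + \left(1 + 6\right)\right) = - 4072 \left(-4 + 7\right) = \left(-4072\right) 3 = -12216$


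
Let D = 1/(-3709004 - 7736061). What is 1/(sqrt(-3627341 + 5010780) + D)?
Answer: 11445065/181216000673536179774 + 130989512854225*sqrt(1383439)/181216000673536179774 ≈ 0.00085020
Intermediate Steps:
D = -1/11445065 (D = 1/(-11445065) = -1/11445065 ≈ -8.7374e-8)
1/(sqrt(-3627341 + 5010780) + D) = 1/(sqrt(-3627341 + 5010780) - 1/11445065) = 1/(sqrt(1383439) - 1/11445065) = 1/(-1/11445065 + sqrt(1383439))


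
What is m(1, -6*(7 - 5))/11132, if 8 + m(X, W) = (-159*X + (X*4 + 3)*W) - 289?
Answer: -135/2783 ≈ -0.048509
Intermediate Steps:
m(X, W) = -297 - 159*X + W*(3 + 4*X) (m(X, W) = -8 + ((-159*X + (X*4 + 3)*W) - 289) = -8 + ((-159*X + (4*X + 3)*W) - 289) = -8 + ((-159*X + (3 + 4*X)*W) - 289) = -8 + ((-159*X + W*(3 + 4*X)) - 289) = -8 + (-289 - 159*X + W*(3 + 4*X)) = -297 - 159*X + W*(3 + 4*X))
m(1, -6*(7 - 5))/11132 = (-297 - 159*1 + 3*(-6*(7 - 5)) + 4*(-6*(7 - 5))*1)/11132 = (-297 - 159 + 3*(-6*2) + 4*(-6*2)*1)*(1/11132) = (-297 - 159 + 3*(-12) + 4*(-12)*1)*(1/11132) = (-297 - 159 - 36 - 48)*(1/11132) = -540*1/11132 = -135/2783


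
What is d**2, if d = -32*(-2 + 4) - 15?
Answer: 6241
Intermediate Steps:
d = -79 (d = -32*2 - 15 = -8*8 - 15 = -64 - 15 = -79)
d**2 = (-79)**2 = 6241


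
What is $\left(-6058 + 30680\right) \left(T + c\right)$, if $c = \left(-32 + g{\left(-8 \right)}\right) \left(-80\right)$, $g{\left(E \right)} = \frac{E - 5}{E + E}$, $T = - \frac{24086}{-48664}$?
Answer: $\frac{747528635113}{12166} \approx 6.1444 \cdot 10^{7}$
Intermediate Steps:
$T = \frac{12043}{24332}$ ($T = \left(-24086\right) \left(- \frac{1}{48664}\right) = \frac{12043}{24332} \approx 0.49495$)
$g{\left(E \right)} = \frac{-5 + E}{2 E}$
$c = 2495$ ($c = \left(-32 + \frac{-5 - 8}{2 \left(-8\right)}\right) \left(-80\right) = \left(-32 + \frac{1}{2} \left(- \frac{1}{8}\right) \left(-13\right)\right) \left(-80\right) = \left(-32 + \frac{13}{16}\right) \left(-80\right) = \left(- \frac{499}{16}\right) \left(-80\right) = 2495$)
$\left(-6058 + 30680\right) \left(T + c\right) = \left(-6058 + 30680\right) \left(\frac{12043}{24332} + 2495\right) = 24622 \cdot \frac{60720383}{24332} = \frac{747528635113}{12166}$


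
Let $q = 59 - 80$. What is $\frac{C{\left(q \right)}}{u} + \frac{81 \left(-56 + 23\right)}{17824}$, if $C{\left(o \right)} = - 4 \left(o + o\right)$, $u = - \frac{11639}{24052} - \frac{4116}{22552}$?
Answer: $- \frac{203151018948951}{805379133280} \approx -252.24$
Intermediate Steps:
$q = -21$ ($q = 59 - 80 = -21$)
$u = - \frac{45185095}{67802588}$ ($u = \left(-11639\right) \frac{1}{24052} - \frac{1029}{5638} = - \frac{11639}{24052} - \frac{1029}{5638} = - \frac{45185095}{67802588} \approx -0.66642$)
$C{\left(o \right)} = - 8 o$ ($C{\left(o \right)} = - 4 \cdot 2 o = - 8 o$)
$\frac{C{\left(q \right)}}{u} + \frac{81 \left(-56 + 23\right)}{17824} = \frac{\left(-8\right) \left(-21\right)}{- \frac{45185095}{67802588}} + \frac{81 \left(-56 + 23\right)}{17824} = 168 \left(- \frac{67802588}{45185095}\right) + 81 \left(-33\right) \frac{1}{17824} = - \frac{11390834784}{45185095} - \frac{2673}{17824} = - \frac{203151018948951}{805379133280}$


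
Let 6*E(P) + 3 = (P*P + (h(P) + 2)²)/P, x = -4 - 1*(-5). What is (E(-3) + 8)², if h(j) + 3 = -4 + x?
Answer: 3025/81 ≈ 37.346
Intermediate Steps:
x = 1 (x = -4 + 5 = 1)
h(j) = -6 (h(j) = -3 + (-4 + 1) = -3 - 3 = -6)
E(P) = -½ + (16 + P²)/(6*P) (E(P) = -½ + ((P*P + (-6 + 2)²)/P)/6 = -½ + ((P² + (-4)²)/P)/6 = -½ + ((P² + 16)/P)/6 = -½ + ((16 + P²)/P)/6 = -½ + (16 + P²)/(6*P))
(E(-3) + 8)² = ((⅙)*(16 - 3*(-3 - 3))/(-3) + 8)² = ((⅙)*(-⅓)*(16 - 3*(-6)) + 8)² = ((⅙)*(-⅓)*(16 + 18) + 8)² = ((⅙)*(-⅓)*34 + 8)² = (-17/9 + 8)² = (55/9)² = 3025/81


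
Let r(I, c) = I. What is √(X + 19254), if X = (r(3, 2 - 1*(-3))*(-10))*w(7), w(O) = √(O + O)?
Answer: √(19254 - 30*√14) ≈ 138.35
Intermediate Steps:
w(O) = √2*√O (w(O) = √(2*O) = √2*√O)
X = -30*√14 (X = (3*(-10))*(√2*√7) = -30*√14 ≈ -112.25)
√(X + 19254) = √(-30*√14 + 19254) = √(19254 - 30*√14)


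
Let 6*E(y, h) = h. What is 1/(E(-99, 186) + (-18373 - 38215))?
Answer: -1/56557 ≈ -1.7681e-5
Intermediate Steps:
E(y, h) = h/6
1/(E(-99, 186) + (-18373 - 38215)) = 1/((1/6)*186 + (-18373 - 38215)) = 1/(31 - 56588) = 1/(-56557) = -1/56557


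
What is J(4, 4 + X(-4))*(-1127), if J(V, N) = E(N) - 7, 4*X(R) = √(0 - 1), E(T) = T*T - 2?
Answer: -125097/16 - 2254*I ≈ -7818.6 - 2254.0*I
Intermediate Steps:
E(T) = -2 + T² (E(T) = T² - 2 = -2 + T²)
X(R) = I/4 (X(R) = √(0 - 1)/4 = √(-1)/4 = I/4)
J(V, N) = -9 + N² (J(V, N) = (-2 + N²) - 7 = -9 + N²)
J(4, 4 + X(-4))*(-1127) = (-9 + (4 + I/4)²)*(-1127) = 10143 - 1127*(4 + I/4)²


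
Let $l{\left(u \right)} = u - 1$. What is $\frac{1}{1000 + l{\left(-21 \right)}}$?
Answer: $\frac{1}{978} \approx 0.0010225$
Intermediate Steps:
$l{\left(u \right)} = -1 + u$
$\frac{1}{1000 + l{\left(-21 \right)}} = \frac{1}{1000 - 22} = \frac{1}{978}$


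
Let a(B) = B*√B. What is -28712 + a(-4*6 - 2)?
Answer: -28712 - 26*I*√26 ≈ -28712.0 - 132.57*I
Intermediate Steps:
a(B) = B^(3/2)
-28712 + a(-4*6 - 2) = -28712 + (-4*6 - 2)^(3/2) = -28712 + (-24 - 2)^(3/2) = -28712 + (-26)^(3/2) = -28712 - 26*I*√26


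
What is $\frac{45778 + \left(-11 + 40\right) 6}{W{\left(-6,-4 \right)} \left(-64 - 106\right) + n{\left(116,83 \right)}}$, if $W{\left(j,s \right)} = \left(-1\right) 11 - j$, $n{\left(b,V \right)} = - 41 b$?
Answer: $- \frac{22976}{1953} \approx -11.764$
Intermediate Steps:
$W{\left(j,s \right)} = -11 - j$
$\frac{45778 + \left(-11 + 40\right) 6}{W{\left(-6,-4 \right)} \left(-64 - 106\right) + n{\left(116,83 \right)}} = \frac{45778 + \left(-11 + 40\right) 6}{\left(-11 - -6\right) \left(-64 - 106\right) - 4756} = \frac{45778 + 29 \cdot 6}{\left(-11 + 6\right) \left(-170\right) - 4756} = \frac{45778 + 174}{\left(-5\right) \left(-170\right) - 4756} = \frac{45952}{850 - 4756} = \frac{45952}{-3906} = 45952 \left(- \frac{1}{3906}\right) = - \frac{22976}{1953}$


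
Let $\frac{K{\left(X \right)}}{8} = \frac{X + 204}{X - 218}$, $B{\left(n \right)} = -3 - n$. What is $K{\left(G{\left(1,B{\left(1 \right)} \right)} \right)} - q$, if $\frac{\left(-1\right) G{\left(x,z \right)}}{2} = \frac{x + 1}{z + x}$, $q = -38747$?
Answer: $\frac{12590311}{325} \approx 38739.0$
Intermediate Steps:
$G{\left(x,z \right)} = - \frac{2 \left(1 + x\right)}{x + z}$ ($G{\left(x,z \right)} = - 2 \frac{x + 1}{z + x} = - 2 \frac{1 + x}{x + z} = - \frac{2 \left(1 + x\right)}{x + z}$)
$K{\left(X \right)} = \frac{8 \left(204 + X\right)}{-218 + X}$ ($K{\left(X \right)} = 8 \frac{X + 204}{X - 218} = 8 \frac{204 + X}{-218 + X} = \frac{8 \left(204 + X\right)}{-218 + X}$)
$K{\left(G{\left(1,B{\left(1 \right)} \right)} \right)} - q = \frac{8 \left(204 + \frac{2 \left(-1 - 1\right)}{1 - 4}\right)}{-218 + \frac{2 \left(-1 - 1\right)}{1 - 4}} - -38747 = \frac{8 \left(204 + \frac{2 \left(-1 - 1\right)}{1 - 4}\right)}{-218 + \frac{2 \left(-1 - 1\right)}{1 - 4}} + 38747 = \frac{8 \left(204 + 2 \frac{1}{1 - 4} \left(-2\right)\right)}{-218 + 2 \frac{1}{1 - 4} \left(-2\right)} + 38747 = \frac{8 \left(204 + 2 \frac{1}{-3} \left(-2\right)\right)}{-218 + 2 \frac{1}{-3} \left(-2\right)} + 38747 = \frac{8 \left(204 + 2 \left(- \frac{1}{3}\right) \left(-2\right)\right)}{-218 + 2 \left(- \frac{1}{3}\right) \left(-2\right)} + 38747 = \frac{8 \left(204 + \frac{4}{3}\right)}{-218 + \frac{4}{3}} + 38747 = 8 \frac{1}{- \frac{650}{3}} \cdot \frac{616}{3} + 38747 = 8 \left(- \frac{3}{650}\right) \frac{616}{3} + 38747 = - \frac{2464}{325} + 38747 = \frac{12590311}{325}$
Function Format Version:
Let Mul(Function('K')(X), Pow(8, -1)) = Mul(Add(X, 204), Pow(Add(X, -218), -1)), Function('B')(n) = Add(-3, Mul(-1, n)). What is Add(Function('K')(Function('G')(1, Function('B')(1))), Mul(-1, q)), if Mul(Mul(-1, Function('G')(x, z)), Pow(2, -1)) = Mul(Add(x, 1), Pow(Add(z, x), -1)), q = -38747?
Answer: Rational(12590311, 325) ≈ 38739.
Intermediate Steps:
Function('G')(x, z) = Mul(-2, Pow(Add(x, z), -1), Add(1, x)) (Function('G')(x, z) = Mul(-2, Mul(Add(x, 1), Pow(Add(z, x), -1))) = Mul(-2, Mul(Add(1, x), Pow(Add(x, z), -1))) = Mul(-2, Mul(Pow(Add(x, z), -1), Add(1, x))) = Mul(-2, Pow(Add(x, z), -1), Add(1, x)))
Function('K')(X) = Mul(8, Pow(Add(-218, X), -1), Add(204, X)) (Function('K')(X) = Mul(8, Mul(Add(X, 204), Pow(Add(X, -218), -1))) = Mul(8, Mul(Add(204, X), Pow(Add(-218, X), -1))) = Mul(8, Mul(Pow(Add(-218, X), -1), Add(204, X))) = Mul(8, Pow(Add(-218, X), -1), Add(204, X)))
Add(Function('K')(Function('G')(1, Function('B')(1))), Mul(-1, q)) = Add(Mul(8, Pow(Add(-218, Mul(2, Pow(Add(1, Add(-3, Mul(-1, 1))), -1), Add(-1, Mul(-1, 1)))), -1), Add(204, Mul(2, Pow(Add(1, Add(-3, Mul(-1, 1))), -1), Add(-1, Mul(-1, 1))))), Mul(-1, -38747)) = Add(Mul(8, Pow(Add(-218, Mul(2, Pow(Add(1, Add(-3, -1)), -1), Add(-1, -1))), -1), Add(204, Mul(2, Pow(Add(1, Add(-3, -1)), -1), Add(-1, -1)))), 38747) = Add(Mul(8, Pow(Add(-218, Mul(2, Pow(Add(1, -4), -1), -2)), -1), Add(204, Mul(2, Pow(Add(1, -4), -1), -2))), 38747) = Add(Mul(8, Pow(Add(-218, Mul(2, Pow(-3, -1), -2)), -1), Add(204, Mul(2, Pow(-3, -1), -2))), 38747) = Add(Mul(8, Pow(Add(-218, Mul(2, Rational(-1, 3), -2)), -1), Add(204, Mul(2, Rational(-1, 3), -2))), 38747) = Add(Mul(8, Pow(Add(-218, Rational(4, 3)), -1), Add(204, Rational(4, 3))), 38747) = Add(Mul(8, Pow(Rational(-650, 3), -1), Rational(616, 3)), 38747) = Add(Mul(8, Rational(-3, 650), Rational(616, 3)), 38747) = Add(Rational(-2464, 325), 38747) = Rational(12590311, 325)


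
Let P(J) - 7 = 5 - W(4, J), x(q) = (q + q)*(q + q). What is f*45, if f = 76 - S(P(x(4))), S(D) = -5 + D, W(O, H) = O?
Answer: 3285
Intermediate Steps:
x(q) = 4*q**2 (x(q) = (2*q)*(2*q) = 4*q**2)
P(J) = 8 (P(J) = 7 + (5 - 1*4) = 7 + (5 - 4) = 7 + 1 = 8)
f = 73 (f = 76 - (-5 + 8) = 76 - 1*3 = 76 - 3 = 73)
f*45 = 73*45 = 3285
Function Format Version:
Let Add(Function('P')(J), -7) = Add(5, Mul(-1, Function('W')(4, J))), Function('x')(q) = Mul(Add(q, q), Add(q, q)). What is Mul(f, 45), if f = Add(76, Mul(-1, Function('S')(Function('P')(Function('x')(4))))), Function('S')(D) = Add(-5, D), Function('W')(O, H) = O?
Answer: 3285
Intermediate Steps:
Function('x')(q) = Mul(4, Pow(q, 2)) (Function('x')(q) = Mul(Mul(2, q), Mul(2, q)) = Mul(4, Pow(q, 2)))
Function('P')(J) = 8 (Function('P')(J) = Add(7, Add(5, Mul(-1, 4))) = Add(7, Add(5, -4)) = Add(7, 1) = 8)
f = 73 (f = Add(76, Mul(-1, Add(-5, 8))) = Add(76, Mul(-1, 3)) = Add(76, -3) = 73)
Mul(f, 45) = Mul(73, 45) = 3285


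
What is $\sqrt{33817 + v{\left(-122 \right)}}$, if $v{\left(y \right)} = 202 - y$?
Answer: $\sqrt{34141} \approx 184.77$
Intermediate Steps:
$\sqrt{33817 + v{\left(-122 \right)}} = \sqrt{33817 + \left(202 - -122\right)} = \sqrt{33817 + \left(202 + 122\right)} = \sqrt{33817 + 324} = \sqrt{34141}$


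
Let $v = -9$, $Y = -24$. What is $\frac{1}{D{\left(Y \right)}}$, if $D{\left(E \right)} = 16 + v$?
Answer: $\frac{1}{7} \approx 0.14286$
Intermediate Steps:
$D{\left(E \right)} = 7$ ($D{\left(E \right)} = 16 - 9 = 7$)
$\frac{1}{D{\left(Y \right)}} = \frac{1}{7}$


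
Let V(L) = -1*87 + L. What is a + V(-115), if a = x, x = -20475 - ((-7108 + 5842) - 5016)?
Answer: -14395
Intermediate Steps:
V(L) = -87 + L
x = -14193 (x = -20475 - (-1266 - 5016) = -20475 - 1*(-6282) = -20475 + 6282 = -14193)
a = -14193
a + V(-115) = -14193 + (-87 - 115) = -14193 - 202 = -14395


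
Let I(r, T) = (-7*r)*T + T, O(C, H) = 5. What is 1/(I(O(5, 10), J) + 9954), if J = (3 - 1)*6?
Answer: 1/9546 ≈ 0.00010476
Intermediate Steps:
J = 12 (J = 2*6 = 12)
I(r, T) = T - 7*T*r (I(r, T) = -7*T*r + T = T - 7*T*r)
1/(I(O(5, 10), J) + 9954) = 1/(12*(1 - 7*5) + 9954) = 1/(12*(1 - 35) + 9954) = 1/(12*(-34) + 9954) = 1/(-408 + 9954) = 1/9546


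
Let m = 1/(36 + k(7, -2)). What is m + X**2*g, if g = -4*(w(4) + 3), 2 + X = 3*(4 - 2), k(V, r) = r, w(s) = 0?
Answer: -6527/34 ≈ -191.97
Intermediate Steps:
X = 4 (X = -2 + 3*(4 - 2) = -2 + 3*2 = -2 + 6 = 4)
g = -12 (g = -4*(0 + 3) = -4*3 = -12)
m = 1/34 (m = 1/(36 - 2) = 1/34 ≈ 0.029412)
m + X**2*g = 1/34 + 4**2*(-12) = 1/34 + 16*(-12) = 1/34 - 192 = -6527/34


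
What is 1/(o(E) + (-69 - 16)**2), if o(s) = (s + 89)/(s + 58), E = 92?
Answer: 150/1083931 ≈ 0.00013839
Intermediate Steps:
o(s) = (89 + s)/(58 + s)
1/(o(E) + (-69 - 16)**2) = 1/((89 + 92)/(58 + 92) + (-69 - 16)**2) = 1/(181/150 + (-85)**2) = 1/((1/150)*181 + 7225) = 1/(181/150 + 7225) = 1/(1083931/150) = 150/1083931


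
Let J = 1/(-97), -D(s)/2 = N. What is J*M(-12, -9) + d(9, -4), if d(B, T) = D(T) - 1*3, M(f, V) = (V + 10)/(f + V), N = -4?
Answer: 10186/2037 ≈ 5.0005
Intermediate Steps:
D(s) = 8 (D(s) = -2*(-4) = 8)
M(f, V) = (10 + V)/(V + f)
d(B, T) = 5 (d(B, T) = 8 - 1*3 = 8 - 3 = 5)
J = -1/97 ≈ -0.010309
J*M(-12, -9) + d(9, -4) = -(10 - 9)/(97*(-9 - 12)) + 5 = -1/(97*(-21)) + 5 = -(-1)/2037 + 5 = -1/97*(-1/21) + 5 = 1/2037 + 5 = 10186/2037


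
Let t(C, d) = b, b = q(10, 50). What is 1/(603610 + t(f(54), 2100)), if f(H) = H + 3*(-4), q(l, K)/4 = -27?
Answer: 1/603502 ≈ 1.6570e-6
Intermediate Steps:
q(l, K) = -108 (q(l, K) = 4*(-27) = -108)
f(H) = -12 + H (f(H) = H - 12 = -12 + H)
b = -108
t(C, d) = -108
1/(603610 + t(f(54), 2100)) = 1/(603610 - 108) = 1/603502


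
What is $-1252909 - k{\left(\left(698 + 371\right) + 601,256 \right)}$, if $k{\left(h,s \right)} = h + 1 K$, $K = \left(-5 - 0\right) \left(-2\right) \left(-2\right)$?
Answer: $-1254559$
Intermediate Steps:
$K = -20$ ($K = \left(-5 + 0\right) \left(-2\right) \left(-2\right) = \left(-5\right) \left(-2\right) \left(-2\right) = 10 \left(-2\right) = -20$)
$k{\left(h,s \right)} = -20 + h$ ($k{\left(h,s \right)} = h + 1 \left(-20\right) = h - 20 = -20 + h$)
$-1252909 - k{\left(\left(698 + 371\right) + 601,256 \right)} = -1252909 - \left(-20 + \left(\left(698 + 371\right) + 601\right)\right) = -1252909 - \left(-20 + \left(1069 + 601\right)\right) = -1252909 - \left(-20 + 1670\right) = -1252909 - 1650 = -1254559$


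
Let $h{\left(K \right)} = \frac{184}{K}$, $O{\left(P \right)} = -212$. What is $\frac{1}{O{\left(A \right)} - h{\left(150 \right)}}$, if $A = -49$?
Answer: $- \frac{75}{15992} \approx -0.0046898$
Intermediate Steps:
$\frac{1}{O{\left(A \right)} - h{\left(150 \right)}} = \frac{1}{-212 - \frac{184}{150}} = \frac{1}{-212 - 184 \cdot \frac{1}{150}} = \frac{1}{-212 - \frac{92}{75}} = \frac{1}{- \frac{15992}{75}} = - \frac{75}{15992}$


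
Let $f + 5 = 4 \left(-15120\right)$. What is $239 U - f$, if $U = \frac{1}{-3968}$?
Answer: $\frac{240004241}{3968} \approx 60485.0$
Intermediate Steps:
$U = - \frac{1}{3968} \approx -0.00025202$
$f = -60485$ ($f = -5 + 4 \left(-15120\right) = -5 - 60480 = -60485$)
$239 U - f = 239 \left(- \frac{1}{3968}\right) - -60485 = - \frac{239}{3968} + 60485 = \frac{240004241}{3968}$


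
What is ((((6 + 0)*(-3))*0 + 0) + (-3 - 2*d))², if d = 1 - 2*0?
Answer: 25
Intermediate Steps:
d = 1 (d = 1 + 0 = 1)
((((6 + 0)*(-3))*0 + 0) + (-3 - 2*d))² = ((((6 + 0)*(-3))*0 + 0) + (-3 - 2*1))² = (((6*(-3))*0 + 0) + (-3 - 2))² = ((-18*0 + 0) - 5)² = ((0 + 0) - 5)² = (0 - 5)² = (-5)² = 25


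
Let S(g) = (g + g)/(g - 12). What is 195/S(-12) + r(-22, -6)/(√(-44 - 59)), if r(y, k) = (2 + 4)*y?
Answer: 195 + 132*I*√103/103 ≈ 195.0 + 13.006*I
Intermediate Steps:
S(g) = 2*g/(-12 + g) (S(g) = (2*g)/(-12 + g) = 2*g/(-12 + g))
r(y, k) = 6*y
195/S(-12) + r(-22, -6)/(√(-44 - 59)) = 195/((2*(-12)/(-12 - 12))) + (6*(-22))/(√(-44 - 59)) = 195/((2*(-12)/(-24))) - 132*(-I*√103/103) = 195/((2*(-12)*(-1/24))) - 132*(-I*√103/103) = 195/1 - (-132)*I*√103/103 = 195*1 + 132*I*√103/103 = 195 + 132*I*√103/103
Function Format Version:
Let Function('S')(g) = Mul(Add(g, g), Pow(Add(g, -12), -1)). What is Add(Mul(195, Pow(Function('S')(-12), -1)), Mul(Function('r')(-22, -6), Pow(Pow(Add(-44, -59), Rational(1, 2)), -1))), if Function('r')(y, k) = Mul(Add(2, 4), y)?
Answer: Add(195, Mul(Rational(132, 103), I, Pow(103, Rational(1, 2)))) ≈ Add(195.00, Mul(13.006, I))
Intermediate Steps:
Function('S')(g) = Mul(2, g, Pow(Add(-12, g), -1)) (Function('S')(g) = Mul(Mul(2, g), Pow(Add(-12, g), -1)) = Mul(2, g, Pow(Add(-12, g), -1)))
Function('r')(y, k) = Mul(6, y)
Add(Mul(195, Pow(Function('S')(-12), -1)), Mul(Function('r')(-22, -6), Pow(Pow(Add(-44, -59), Rational(1, 2)), -1))) = Add(Mul(195, Pow(Mul(2, -12, Pow(Add(-12, -12), -1)), -1)), Mul(Mul(6, -22), Pow(Pow(Add(-44, -59), Rational(1, 2)), -1))) = Add(Mul(195, Pow(Mul(2, -12, Pow(-24, -1)), -1)), Mul(-132, Pow(Pow(-103, Rational(1, 2)), -1))) = Add(Mul(195, Pow(Mul(2, -12, Rational(-1, 24)), -1)), Mul(-132, Pow(Mul(I, Pow(103, Rational(1, 2))), -1))) = Add(Mul(195, Pow(1, -1)), Mul(-132, Mul(Rational(-1, 103), I, Pow(103, Rational(1, 2))))) = Add(Mul(195, 1), Mul(Rational(132, 103), I, Pow(103, Rational(1, 2)))) = Add(195, Mul(Rational(132, 103), I, Pow(103, Rational(1, 2))))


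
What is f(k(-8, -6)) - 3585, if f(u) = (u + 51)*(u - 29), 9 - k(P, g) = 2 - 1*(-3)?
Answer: -4960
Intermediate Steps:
k(P, g) = 4 (k(P, g) = 9 - (2 - 1*(-3)) = 9 - (2 + 3) = 9 - 1*5 = 9 - 5 = 4)
f(u) = (-29 + u)*(51 + u) (f(u) = (51 + u)*(-29 + u) = (-29 + u)*(51 + u))
f(k(-8, -6)) - 3585 = (-1479 + 4² + 22*4) - 3585 = (-1479 + 16 + 88) - 3585 = -1375 - 3585 = -4960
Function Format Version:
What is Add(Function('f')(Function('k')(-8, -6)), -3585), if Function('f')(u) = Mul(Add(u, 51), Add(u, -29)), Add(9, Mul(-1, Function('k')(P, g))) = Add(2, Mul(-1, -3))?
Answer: -4960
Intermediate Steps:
Function('k')(P, g) = 4 (Function('k')(P, g) = Add(9, Mul(-1, Add(2, Mul(-1, -3)))) = Add(9, Mul(-1, Add(2, 3))) = Add(9, Mul(-1, 5)) = Add(9, -5) = 4)
Function('f')(u) = Mul(Add(-29, u), Add(51, u)) (Function('f')(u) = Mul(Add(51, u), Add(-29, u)) = Mul(Add(-29, u), Add(51, u)))
Add(Function('f')(Function('k')(-8, -6)), -3585) = Add(Add(-1479, Pow(4, 2), Mul(22, 4)), -3585) = Add(Add(-1479, 16, 88), -3585) = Add(-1375, -3585) = -4960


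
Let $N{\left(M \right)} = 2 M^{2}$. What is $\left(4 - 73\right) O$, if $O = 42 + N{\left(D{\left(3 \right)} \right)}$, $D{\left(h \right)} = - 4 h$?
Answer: $-22770$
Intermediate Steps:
$O = 330$ ($O = 42 + 2 \left(\left(-4\right) 3\right)^{2} = 42 + 2 \left(-12\right)^{2} = 42 + 2 \cdot 144 = 42 + 288 = 330$)
$\left(4 - 73\right) O = \left(4 - 73\right) 330 = \left(-69\right) 330 = -22770$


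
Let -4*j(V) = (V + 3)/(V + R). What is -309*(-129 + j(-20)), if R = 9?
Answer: 1759137/44 ≈ 39980.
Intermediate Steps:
j(V) = -(3 + V)/(4*(9 + V)) (j(V) = -(V + 3)/(4*(V + 9)) = -(3 + V)/(4*(9 + V)))
-309*(-129 + j(-20)) = -309*(-129 + (-3 - 1*(-20))/(4*(9 - 20))) = -309*(-129 + (1/4)*(-3 + 20)/(-11)) = -309*(-129 + (1/4)*(-1/11)*17) = -309*(-129 - 17/44) = -309*(-5693/44) = 1759137/44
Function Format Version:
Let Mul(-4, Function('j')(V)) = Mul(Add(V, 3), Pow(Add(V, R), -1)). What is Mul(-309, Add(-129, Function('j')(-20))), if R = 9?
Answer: Rational(1759137, 44) ≈ 39980.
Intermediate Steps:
Function('j')(V) = Mul(Rational(-1, 4), Pow(Add(9, V), -1), Add(3, V)) (Function('j')(V) = Mul(Rational(-1, 4), Mul(Add(V, 3), Pow(Add(V, 9), -1))) = Mul(Rational(-1, 4), Mul(Add(3, V), Pow(Add(9, V), -1))) = Mul(Rational(-1, 4), Mul(Pow(Add(9, V), -1), Add(3, V))) = Mul(Rational(-1, 4), Pow(Add(9, V), -1), Add(3, V)))
Mul(-309, Add(-129, Function('j')(-20))) = Mul(-309, Add(-129, Mul(Rational(1, 4), Pow(Add(9, -20), -1), Add(-3, Mul(-1, -20))))) = Mul(-309, Add(-129, Mul(Rational(1, 4), Pow(-11, -1), Add(-3, 20)))) = Mul(-309, Add(-129, Mul(Rational(1, 4), Rational(-1, 11), 17))) = Mul(-309, Add(-129, Rational(-17, 44))) = Mul(-309, Rational(-5693, 44)) = Rational(1759137, 44)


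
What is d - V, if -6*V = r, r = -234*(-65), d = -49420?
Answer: -46885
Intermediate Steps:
r = 15210
V = -2535 (V = -⅙*15210 = -2535)
d - V = -49420 - 1*(-2535) = -49420 + 2535 = -46885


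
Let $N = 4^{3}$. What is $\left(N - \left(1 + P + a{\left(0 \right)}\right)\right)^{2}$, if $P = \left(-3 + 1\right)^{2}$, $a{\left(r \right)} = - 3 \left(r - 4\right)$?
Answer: $2209$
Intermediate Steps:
$a{\left(r \right)} = 12 - 3 r$ ($a{\left(r \right)} = - 3 \left(-4 + r\right) = 12 - 3 r$)
$P = 4$ ($P = \left(-2\right)^{2} = 4$)
$N = 64$
$\left(N - \left(1 + P + a{\left(0 \right)}\right)\right)^{2} = \left(64 - \left(17 + 0\right)\right)^{2} = \left(64 - 17\right)^{2} = 47^{2} = 2209$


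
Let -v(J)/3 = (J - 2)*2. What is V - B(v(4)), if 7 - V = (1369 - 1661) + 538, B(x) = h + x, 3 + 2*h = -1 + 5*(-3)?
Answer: -435/2 ≈ -217.50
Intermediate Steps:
v(J) = 12 - 6*J (v(J) = -3*(J - 2)*2 = -3*(-2 + J)*2 = -3*(-4 + 2*J) = 12 - 6*J)
h = -19/2 (h = -3/2 + (-1 + 5*(-3))/2 = -3/2 + (-1 - 15)/2 = -3/2 + (½)*(-16) = -3/2 - 8 = -19/2 ≈ -9.5000)
B(x) = -19/2 + x
V = -239 (V = 7 - ((1369 - 1661) + 538) = 7 - (-292 + 538) = 7 - 1*246 = 7 - 246 = -239)
V - B(v(4)) = -239 - (-19/2 + (12 - 6*4)) = -239 - (-19/2 + (12 - 24)) = -239 - (-19/2 - 12) = -239 - 1*(-43/2) = -239 + 43/2 = -435/2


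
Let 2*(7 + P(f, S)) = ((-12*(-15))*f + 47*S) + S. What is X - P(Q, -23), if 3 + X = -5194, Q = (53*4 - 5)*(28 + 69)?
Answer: -1811748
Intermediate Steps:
Q = 20079 (Q = (212 - 5)*97 = 207*97 = 20079)
X = -5197 (X = -3 - 5194 = -5197)
P(f, S) = -7 + 24*S + 90*f (P(f, S) = -7 + (((-12*(-15))*f + 47*S) + S)/2 = -7 + ((180*f + 47*S) + S)/2 = -7 + ((47*S + 180*f) + S)/2 = -7 + (48*S + 180*f)/2 = -7 + (24*S + 90*f) = -7 + 24*S + 90*f)
X - P(Q, -23) = -5197 - (-7 + 24*(-23) + 90*20079) = -5197 - (-7 - 552 + 1807110) = -5197 - 1*1806551 = -5197 - 1806551 = -1811748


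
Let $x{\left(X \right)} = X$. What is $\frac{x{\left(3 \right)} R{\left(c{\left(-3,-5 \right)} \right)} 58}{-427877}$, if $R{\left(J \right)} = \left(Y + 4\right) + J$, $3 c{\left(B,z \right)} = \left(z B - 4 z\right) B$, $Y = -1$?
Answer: $\frac{5568}{427877} \approx 0.013013$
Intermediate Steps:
$c{\left(B,z \right)} = \frac{B \left(- 4 z + B z\right)}{3}$ ($c{\left(B,z \right)} = \frac{\left(z B - 4 z\right) B}{3} = \frac{\left(B z - 4 z\right) B}{3} = \frac{\left(- 4 z + B z\right) B}{3} = \frac{B \left(- 4 z + B z\right)}{3}$)
$R{\left(J \right)} = 3 + J$ ($R{\left(J \right)} = \left(-1 + 4\right) + J = 3 + J$)
$\frac{x{\left(3 \right)} R{\left(c{\left(-3,-5 \right)} \right)} 58}{-427877} = \frac{3 \left(3 + \frac{1}{3} \left(-3\right) \left(-5\right) \left(-4 - 3\right)\right) 58}{-427877} = 3 \left(3 + \frac{1}{3} \left(-3\right) \left(-5\right) \left(-7\right)\right) 58 \left(- \frac{1}{427877}\right) = 3 \left(3 - 35\right) 58 \left(- \frac{1}{427877}\right) = 3 \left(-32\right) 58 \left(- \frac{1}{427877}\right) = \left(-96\right) 58 \left(- \frac{1}{427877}\right) = \left(-5568\right) \left(- \frac{1}{427877}\right) = \frac{5568}{427877}$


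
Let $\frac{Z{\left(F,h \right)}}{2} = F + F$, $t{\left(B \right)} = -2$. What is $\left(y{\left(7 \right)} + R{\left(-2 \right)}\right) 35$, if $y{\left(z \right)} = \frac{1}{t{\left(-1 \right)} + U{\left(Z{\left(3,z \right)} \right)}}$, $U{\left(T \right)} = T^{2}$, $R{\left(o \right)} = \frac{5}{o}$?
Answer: $- \frac{6195}{71} \approx -87.254$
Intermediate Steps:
$Z{\left(F,h \right)} = 4 F$ ($Z{\left(F,h \right)} = 2 \left(F + F\right) = 2 \cdot 2 F = 4 F$)
$y{\left(z \right)} = \frac{1}{142}$ ($y{\left(z \right)} = \frac{1}{-2 + \left(4 \cdot 3\right)^{2}} = \frac{1}{-2 + 12^{2}} = \frac{1}{-2 + 144} = \frac{1}{142}$)
$\left(y{\left(7 \right)} + R{\left(-2 \right)}\right) 35 = \left(\frac{1}{142} + \frac{5}{-2}\right) 35 = \left(\frac{1}{142} + 5 \left(- \frac{1}{2}\right)\right) 35 = \left(\frac{1}{142} - \frac{5}{2}\right) 35 = \left(- \frac{177}{71}\right) 35 = - \frac{6195}{71}$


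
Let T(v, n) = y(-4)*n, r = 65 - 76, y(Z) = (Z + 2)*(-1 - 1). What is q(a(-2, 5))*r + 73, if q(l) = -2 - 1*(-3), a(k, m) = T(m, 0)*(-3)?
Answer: 62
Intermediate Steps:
y(Z) = -4 - 2*Z (y(Z) = (2 + Z)*(-2) = -4 - 2*Z)
r = -11
T(v, n) = 4*n (T(v, n) = (-4 - 2*(-4))*n = (-4 + 8)*n = 4*n)
a(k, m) = 0 (a(k, m) = (4*0)*(-3) = 0*(-3) = 0)
q(l) = 1 (q(l) = -2 + 3 = 1)
q(a(-2, 5))*r + 73 = 1*(-11) + 73 = -11 + 73 = 62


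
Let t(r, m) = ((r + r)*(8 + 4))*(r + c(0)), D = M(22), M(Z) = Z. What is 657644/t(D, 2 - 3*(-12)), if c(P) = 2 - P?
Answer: 164411/3168 ≈ 51.897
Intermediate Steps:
D = 22
t(r, m) = 24*r*(2 + r) (t(r, m) = ((r + r)*(8 + 4))*(r + (2 - 1*0)) = ((2*r)*12)*(r + (2 + 0)) = (24*r)*(r + 2) = (24*r)*(2 + r) = 24*r*(2 + r))
657644/t(D, 2 - 3*(-12)) = 657644/((24*22*(2 + 22))) = 657644/((24*22*24)) = 657644/12672 = 657644*(1/12672) = 164411/3168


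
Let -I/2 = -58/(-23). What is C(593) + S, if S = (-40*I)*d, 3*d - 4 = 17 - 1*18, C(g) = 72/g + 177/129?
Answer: 119191269/586477 ≈ 203.23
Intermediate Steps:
I = -116/23 (I = -(-116)/(-23) = -(-116)*(-1)/23 = -2*58/23 = -116/23 ≈ -5.0435)
C(g) = 59/43 + 72/g (C(g) = 72/g + 177*(1/129) = 72/g + 59/43 = 59/43 + 72/g)
d = 1 (d = 4/3 + (17 - 1*18)/3 = 4/3 + (17 - 18)/3 = 4/3 + (⅓)*(-1) = 4/3 - ⅓ = 1)
S = 4640/23 (S = -40*(-116/23)*1 = (4640/23)*1 = 4640/23 ≈ 201.74)
C(593) + S = (59/43 + 72/593) + 4640/23 = 38083/25499 + 4640/23 = 119191269/586477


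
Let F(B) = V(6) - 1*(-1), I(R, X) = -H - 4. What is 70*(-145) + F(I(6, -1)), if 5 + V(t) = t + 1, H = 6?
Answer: -10147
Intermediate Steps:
V(t) = -4 + t (V(t) = -5 + (t + 1) = -5 + (1 + t) = -4 + t)
I(R, X) = -10 (I(R, X) = -1*6 - 4 = -6 - 4 = -10)
F(B) = 3 (F(B) = (-4 + 6) - 1*(-1) = 2 + 1 = 3)
70*(-145) + F(I(6, -1)) = 70*(-145) + 3 = -10150 + 3 = -10147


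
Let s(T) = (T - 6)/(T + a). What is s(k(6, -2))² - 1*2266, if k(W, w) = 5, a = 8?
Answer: -382953/169 ≈ -2266.0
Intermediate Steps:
s(T) = (-6 + T)/(8 + T) (s(T) = (T - 6)/(T + 8) = (-6 + T)/(8 + T))
s(k(6, -2))² - 1*2266 = ((-6 + 5)/(8 + 5))² - 1*2266 = (-1/13)² - 2266 = 1/169 - 2266 = -382953/169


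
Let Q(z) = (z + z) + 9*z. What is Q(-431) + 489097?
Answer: 484356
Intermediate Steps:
Q(z) = 11*z (Q(z) = 2*z + 9*z = 11*z)
Q(-431) + 489097 = 11*(-431) + 489097 = -4741 + 489097 = 484356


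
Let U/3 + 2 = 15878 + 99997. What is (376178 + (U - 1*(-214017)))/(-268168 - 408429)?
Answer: -937814/676597 ≈ -1.3861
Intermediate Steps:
U = 347619 (U = -6 + 3*(15878 + 99997) = -6 + 3*115875 = -6 + 347625 = 347619)
(376178 + (U - 1*(-214017)))/(-268168 - 408429) = (376178 + (347619 - 1*(-214017)))/(-268168 - 408429) = (376178 + (347619 + 214017))/(-676597) = (376178 + 561636)*(-1/676597) = 937814*(-1/676597) = -937814/676597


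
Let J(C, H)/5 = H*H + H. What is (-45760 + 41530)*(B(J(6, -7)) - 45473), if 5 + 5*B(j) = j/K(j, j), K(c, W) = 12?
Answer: 192340215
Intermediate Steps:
J(C, H) = 5*H + 5*H**2 (J(C, H) = 5*(H*H + H) = 5*(H**2 + H) = 5*(H + H**2) = 5*H + 5*H**2)
B(j) = -1 + j/60 (B(j) = -1 + (j/12)/5 = -1 + j/60)
(-45760 + 41530)*(B(J(6, -7)) - 45473) = (-45760 + 41530)*((-1 + (5*(-7)*(1 - 7))/60) - 45473) = -4230*((-1 + (5*(-7)*(-6))/60) - 45473) = -4230*((-1 + (1/60)*210) - 45473) = -4230*((-1 + 7/2) - 45473) = -4230*(5/2 - 45473) = -4230*(-90941/2) = 192340215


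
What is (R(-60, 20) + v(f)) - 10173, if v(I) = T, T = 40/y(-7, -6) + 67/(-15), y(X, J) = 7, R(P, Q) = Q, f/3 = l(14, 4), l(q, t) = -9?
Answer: -1065934/105 ≈ -10152.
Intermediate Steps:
f = -27 (f = 3*(-9) = -27)
T = 131/105 (T = 40/7 + 67/(-15) = 40*(1/7) + 67*(-1/15) = 40/7 - 67/15 = 131/105 ≈ 1.2476)
v(I) = 131/105
(R(-60, 20) + v(f)) - 10173 = (20 + 131/105) - 10173 = 2231/105 - 10173 = -1065934/105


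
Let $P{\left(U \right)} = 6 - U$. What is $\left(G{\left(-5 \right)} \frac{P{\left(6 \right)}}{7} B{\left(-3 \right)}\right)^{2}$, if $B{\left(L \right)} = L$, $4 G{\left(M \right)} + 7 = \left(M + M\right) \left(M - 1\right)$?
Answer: $0$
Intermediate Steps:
$G{\left(M \right)} = - \frac{7}{4} + \frac{M \left(-1 + M\right)}{2}$ ($G{\left(M \right)} = - \frac{7}{4} + \frac{\left(M + M\right) \left(M - 1\right)}{4} = - \frac{7}{4} + \frac{2 M \left(-1 + M\right)}{4} = - \frac{7}{4} + \frac{M \left(-1 + M\right)}{2}$)
$\left(G{\left(-5 \right)} \frac{P{\left(6 \right)}}{7} B{\left(-3 \right)}\right)^{2} = \left(\left(- \frac{7}{4} + \frac{\left(-5\right)^{2}}{2} - - \frac{5}{2}\right) \frac{6 - 6}{7} \left(-3\right)\right)^{2} = \left(\left(- \frac{7}{4} + \frac{1}{2} \cdot 25 + \frac{5}{2}\right) \left(6 - 6\right) \frac{1}{7} \left(-3\right)\right)^{2} = \left(\left(- \frac{7}{4} + \frac{25}{2} + \frac{5}{2}\right) 0 \cdot \frac{1}{7} \left(-3\right)\right)^{2} = \left(\frac{53}{4} \cdot 0 \left(-3\right)\right)^{2} = \left(0 \left(-3\right)\right)^{2} = 0^{2} = 0$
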